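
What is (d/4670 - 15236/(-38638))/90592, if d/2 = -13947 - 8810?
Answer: -421854453/4086592890080 ≈ -0.00010323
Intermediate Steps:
d = -45514 (d = 2*(-13947 - 8810) = 2*(-22757) = -45514)
(d/4670 - 15236/(-38638))/90592 = (-45514/4670 - 15236/(-38638))/90592 = (-45514*1/4670 - 15236*(-1/38638))*(1/90592) = (-22757/2335 + 7618/19319)*(1/90592) = -421854453/45109865*1/90592 = -421854453/4086592890080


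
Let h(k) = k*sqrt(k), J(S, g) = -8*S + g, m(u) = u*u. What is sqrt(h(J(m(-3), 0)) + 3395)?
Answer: sqrt(3395 - 432*I*sqrt(2)) ≈ 58.5 - 5.2217*I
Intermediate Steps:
m(u) = u**2
J(S, g) = g - 8*S
h(k) = k**(3/2)
sqrt(h(J(m(-3), 0)) + 3395) = sqrt((0 - 8*(-3)**2)**(3/2) + 3395) = sqrt((0 - 8*9)**(3/2) + 3395) = sqrt((0 - 72)**(3/2) + 3395) = sqrt((-72)**(3/2) + 3395) = sqrt(-432*I*sqrt(2) + 3395) = sqrt(3395 - 432*I*sqrt(2))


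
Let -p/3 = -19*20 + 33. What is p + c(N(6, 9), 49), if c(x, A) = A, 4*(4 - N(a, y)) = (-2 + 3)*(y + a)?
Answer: 1090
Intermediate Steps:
p = 1041 (p = -3*(-19*20 + 33) = -3*(-380 + 33) = -3*(-347) = 1041)
N(a, y) = 4 - a/4 - y/4 (N(a, y) = 4 - (-2 + 3)*(y + a)/4 = 4 - (a + y)/4 = 4 + (-a/4 - y/4) = 4 - a/4 - y/4)
p + c(N(6, 9), 49) = 1041 + 49 = 1090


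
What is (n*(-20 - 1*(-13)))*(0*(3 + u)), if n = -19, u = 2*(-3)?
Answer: 0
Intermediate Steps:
u = -6
(n*(-20 - 1*(-13)))*(0*(3 + u)) = (-19*(-20 - 1*(-13)))*(0*(3 - 6)) = (-19*(-20 + 13))*(0*(-3)) = -19*(-7)*0 = 133*0 = 0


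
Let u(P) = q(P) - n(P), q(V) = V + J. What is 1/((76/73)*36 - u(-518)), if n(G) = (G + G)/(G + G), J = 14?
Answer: 73/39601 ≈ 0.0018434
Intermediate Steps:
n(G) = 1 (n(G) = (2*G)/((2*G)) = (2*G)*(1/(2*G)) = 1)
q(V) = 14 + V (q(V) = V + 14 = 14 + V)
u(P) = 13 + P (u(P) = (14 + P) - 1*1 = (14 + P) - 1 = 13 + P)
1/((76/73)*36 - u(-518)) = 1/((76/73)*36 - (13 - 518)) = 1/(((1/73)*76)*36 - 1*(-505)) = 1/((76/73)*36 + 505) = 1/(2736/73 + 505) = 1/(39601/73) = 73/39601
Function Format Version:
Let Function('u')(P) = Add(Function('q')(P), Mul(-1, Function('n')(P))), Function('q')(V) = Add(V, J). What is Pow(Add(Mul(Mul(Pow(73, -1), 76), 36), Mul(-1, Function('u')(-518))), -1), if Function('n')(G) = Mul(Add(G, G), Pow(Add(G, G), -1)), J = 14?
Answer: Rational(73, 39601) ≈ 0.0018434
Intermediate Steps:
Function('n')(G) = 1 (Function('n')(G) = Mul(Mul(2, G), Pow(Mul(2, G), -1)) = Mul(Mul(2, G), Mul(Rational(1, 2), Pow(G, -1))) = 1)
Function('q')(V) = Add(14, V) (Function('q')(V) = Add(V, 14) = Add(14, V))
Function('u')(P) = Add(13, P) (Function('u')(P) = Add(Add(14, P), Mul(-1, 1)) = Add(Add(14, P), -1) = Add(13, P))
Pow(Add(Mul(Mul(Pow(73, -1), 76), 36), Mul(-1, Function('u')(-518))), -1) = Pow(Add(Mul(Mul(Pow(73, -1), 76), 36), Mul(-1, Add(13, -518))), -1) = Pow(Add(Mul(Mul(Rational(1, 73), 76), 36), Mul(-1, -505)), -1) = Pow(Add(Mul(Rational(76, 73), 36), 505), -1) = Pow(Add(Rational(2736, 73), 505), -1) = Pow(Rational(39601, 73), -1) = Rational(73, 39601)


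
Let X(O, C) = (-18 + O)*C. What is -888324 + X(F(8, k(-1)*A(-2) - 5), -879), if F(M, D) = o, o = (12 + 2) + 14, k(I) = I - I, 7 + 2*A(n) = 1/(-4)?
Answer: -897114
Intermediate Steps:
A(n) = -29/8 (A(n) = -7/2 + (1/2)/(-4) = -7/2 + (1/2)*(-1/4) = -7/2 - 1/8 = -29/8)
k(I) = 0
o = 28 (o = 14 + 14 = 28)
F(M, D) = 28
X(O, C) = C*(-18 + O)
-888324 + X(F(8, k(-1)*A(-2) - 5), -879) = -888324 - 879*(-18 + 28) = -888324 - 879*10 = -888324 - 8790 = -897114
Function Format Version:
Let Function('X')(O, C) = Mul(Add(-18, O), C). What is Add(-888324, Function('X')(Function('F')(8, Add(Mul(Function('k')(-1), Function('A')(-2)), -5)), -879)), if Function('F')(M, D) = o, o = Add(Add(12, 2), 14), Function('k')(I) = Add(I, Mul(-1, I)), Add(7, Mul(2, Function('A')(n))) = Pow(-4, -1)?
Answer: -897114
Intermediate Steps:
Function('A')(n) = Rational(-29, 8) (Function('A')(n) = Add(Rational(-7, 2), Mul(Rational(1, 2), Pow(-4, -1))) = Add(Rational(-7, 2), Mul(Rational(1, 2), Rational(-1, 4))) = Add(Rational(-7, 2), Rational(-1, 8)) = Rational(-29, 8))
Function('k')(I) = 0
o = 28 (o = Add(14, 14) = 28)
Function('F')(M, D) = 28
Function('X')(O, C) = Mul(C, Add(-18, O))
Add(-888324, Function('X')(Function('F')(8, Add(Mul(Function('k')(-1), Function('A')(-2)), -5)), -879)) = Add(-888324, Mul(-879, Add(-18, 28))) = Add(-888324, Mul(-879, 10)) = Add(-888324, -8790) = -897114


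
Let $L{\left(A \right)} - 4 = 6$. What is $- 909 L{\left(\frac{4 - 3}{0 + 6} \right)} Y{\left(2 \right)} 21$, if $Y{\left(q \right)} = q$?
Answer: $-381780$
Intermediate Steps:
$L{\left(A \right)} = 10$ ($L{\left(A \right)} = 4 + 6 = 10$)
$- 909 L{\left(\frac{4 - 3}{0 + 6} \right)} Y{\left(2 \right)} 21 = - 909 \cdot 10 \cdot 2 \cdot 21 = - 909 \cdot 20 \cdot 21 = \left(-909\right) 420 = -381780$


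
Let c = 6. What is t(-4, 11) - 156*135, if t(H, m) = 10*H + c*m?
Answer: -21034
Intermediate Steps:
t(H, m) = 6*m + 10*H (t(H, m) = 10*H + 6*m = 6*m + 10*H)
t(-4, 11) - 156*135 = (6*11 + 10*(-4)) - 156*135 = (66 - 40) - 21060 = 26 - 21060 = -21034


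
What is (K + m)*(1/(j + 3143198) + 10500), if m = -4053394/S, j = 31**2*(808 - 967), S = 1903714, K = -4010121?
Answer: -119852708695401948934394/2846432220943 ≈ -4.2106e+10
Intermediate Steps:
j = -152799 (j = 961*(-159) = -152799)
m = -2026697/951857 (m = -4053394/1903714 = -4053394*1/1903714 = -2026697/951857 ≈ -2.1292)
(K + m)*(1/(j + 3143198) + 10500) = (-4010121 - 2026697/951857)*(1/(-152799 + 3143198) + 10500) = -3817063771394*(1/2990399 + 10500)/951857 = -3817063771394/951857*31399189501/2990399 = -119852708695401948934394/2846432220943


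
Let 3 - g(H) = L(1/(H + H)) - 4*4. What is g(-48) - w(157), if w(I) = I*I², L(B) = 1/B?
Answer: -3869778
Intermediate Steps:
L(B) = 1/B
w(I) = I³
g(H) = 19 - 2*H (g(H) = 3 - (1/(1/(H + H)) - 4*4) = 3 - (1/(1/(2*H)) - 16) = 3 - (2*H - 16) = 3 - (-16 + 2*H) = 3 + (16 - 2*H) = 19 - 2*H)
g(-48) - w(157) = (19 - 2*(-48)) - 1*157³ = (19 + 96) - 1*3869893 = 115 - 3869893 = -3869778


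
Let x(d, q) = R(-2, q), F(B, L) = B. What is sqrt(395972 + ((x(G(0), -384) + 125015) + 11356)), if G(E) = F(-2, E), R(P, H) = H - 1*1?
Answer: sqrt(531958) ≈ 729.35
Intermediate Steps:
R(P, H) = -1 + H (R(P, H) = H - 1 = -1 + H)
G(E) = -2
x(d, q) = -1 + q
sqrt(395972 + ((x(G(0), -384) + 125015) + 11356)) = sqrt(395972 + (((-1 - 384) + 125015) + 11356)) = sqrt(395972 + ((-385 + 125015) + 11356)) = sqrt(395972 + (124630 + 11356)) = sqrt(395972 + 135986) = sqrt(531958)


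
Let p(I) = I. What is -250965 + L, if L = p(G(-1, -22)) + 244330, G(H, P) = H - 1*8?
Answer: -6644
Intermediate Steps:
G(H, P) = -8 + H (G(H, P) = H - 8 = -8 + H)
L = 244321 (L = (-8 - 1) + 244330 = -9 + 244330 = 244321)
-250965 + L = -250965 + 244321 = -6644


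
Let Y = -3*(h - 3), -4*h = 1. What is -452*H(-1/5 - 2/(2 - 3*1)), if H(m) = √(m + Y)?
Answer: -226*√1155/5 ≈ -1536.1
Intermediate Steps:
h = -¼ (h = -¼*1 = -¼ ≈ -0.25000)
Y = 39/4 (Y = -3*(-¼ - 3) = -3*(-13/4) = 39/4 ≈ 9.7500)
H(m) = √(39/4 + m) (H(m) = √(m + 39/4) = √(39/4 + m))
-452*H(-1/5 - 2/(2 - 3*1)) = -226*√(39 + 4*(-1/5 - 2/(2 - 3*1))) = -226*√(39 + 4*(-1*⅕ - 2/(2 - 3))) = -226*√(39 + 4*(-⅕ - 2/(-1))) = -226*√(39 + 4*(-⅕ - 2*(-1))) = -226*√(39 + 4*(-⅕ + 2)) = -226*√(39 + 4*(9/5)) = -226*√(39 + 36/5) = -226*√(231/5) = -226*√1155/5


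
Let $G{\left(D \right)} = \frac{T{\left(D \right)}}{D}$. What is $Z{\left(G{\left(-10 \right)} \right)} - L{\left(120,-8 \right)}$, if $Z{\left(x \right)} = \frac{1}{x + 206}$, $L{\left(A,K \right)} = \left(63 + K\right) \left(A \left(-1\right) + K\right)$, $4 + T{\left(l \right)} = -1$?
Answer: $\frac{2907522}{413} \approx 7040.0$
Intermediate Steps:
$T{\left(l \right)} = -5$ ($T{\left(l \right)} = -4 - 1 = -5$)
$L{\left(A,K \right)} = \left(63 + K\right) \left(K - A\right)$ ($L{\left(A,K \right)} = \left(63 + K\right) \left(- A + K\right) = \left(63 + K\right) \left(K - A\right)$)
$G{\left(D \right)} = - \frac{5}{D}$
$Z{\left(x \right)} = \frac{1}{206 + x}$
$Z{\left(G{\left(-10 \right)} \right)} - L{\left(120,-8 \right)} = \frac{1}{206 - \frac{5}{-10}} - \left(\left(-8\right)^{2} - 7560 + 63 \left(-8\right) - 120 \left(-8\right)\right) = \frac{1}{206 - - \frac{1}{2}} - \left(64 - 7560 - 504 + 960\right) = \frac{1}{206 + \frac{1}{2}} - -7040 = \frac{1}{\frac{413}{2}} + 7040 = \frac{2}{413} + 7040 = \frac{2907522}{413}$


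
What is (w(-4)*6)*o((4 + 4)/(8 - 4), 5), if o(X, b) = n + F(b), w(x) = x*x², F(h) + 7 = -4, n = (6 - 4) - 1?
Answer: 3840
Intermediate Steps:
n = 1 (n = 2 - 1 = 1)
F(h) = -11 (F(h) = -7 - 4 = -11)
w(x) = x³
o(X, b) = -10 (o(X, b) = 1 - 11 = -10)
(w(-4)*6)*o((4 + 4)/(8 - 4), 5) = ((-4)³*6)*(-10) = -64*6*(-10) = -384*(-10) = 3840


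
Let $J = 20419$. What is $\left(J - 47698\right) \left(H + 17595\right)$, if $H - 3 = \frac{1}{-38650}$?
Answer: $- \frac{18554158266021}{38650} \approx -4.8006 \cdot 10^{8}$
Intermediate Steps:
$H = \frac{115949}{38650}$ ($H = 3 + \frac{1}{-38650} = 3 - \frac{1}{38650} = \frac{115949}{38650} \approx 3.0$)
$\left(J - 47698\right) \left(H + 17595\right) = \left(20419 - 47698\right) \left(\frac{115949}{38650} + 17595\right) = \left(-27279\right) \frac{680162699}{38650} = - \frac{18554158266021}{38650}$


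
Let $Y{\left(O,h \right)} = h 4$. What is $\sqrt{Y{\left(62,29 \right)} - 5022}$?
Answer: $i \sqrt{4906} \approx 70.043 i$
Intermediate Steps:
$Y{\left(O,h \right)} = 4 h$
$\sqrt{Y{\left(62,29 \right)} - 5022} = \sqrt{4 \cdot 29 - 5022} = \sqrt{116 - 5022} = \sqrt{-4906} = i \sqrt{4906}$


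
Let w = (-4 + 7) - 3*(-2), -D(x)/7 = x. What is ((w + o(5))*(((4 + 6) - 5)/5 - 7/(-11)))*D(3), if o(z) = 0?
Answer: -3402/11 ≈ -309.27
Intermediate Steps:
D(x) = -7*x
w = 9 (w = 3 + 6 = 9)
((w + o(5))*(((4 + 6) - 5)/5 - 7/(-11)))*D(3) = ((9 + 0)*(((4 + 6) - 5)/5 - 7/(-11)))*(-7*3) = (9*((10 - 5)*(⅕) - 7*(-1/11)))*(-21) = (9*(5*(⅕) + 7/11))*(-21) = (9*(1 + 7/11))*(-21) = (9*(18/11))*(-21) = (162/11)*(-21) = -3402/11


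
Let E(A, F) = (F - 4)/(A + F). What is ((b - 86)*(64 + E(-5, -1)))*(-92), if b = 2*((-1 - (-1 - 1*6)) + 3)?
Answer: 1216792/3 ≈ 4.0560e+5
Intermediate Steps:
E(A, F) = (-4 + F)/(A + F)
b = 18 (b = 2*((-1 - (-1 - 6)) + 3) = 2*((-1 - 1*(-7)) + 3) = 2*((-1 + 7) + 3) = 2*(6 + 3) = 2*9 = 18)
((b - 86)*(64 + E(-5, -1)))*(-92) = ((18 - 86)*(64 + (-4 - 1)/(-5 - 1)))*(-92) = -68*(64 - 5/(-6))*(-92) = -68*(64 - ⅙*(-5))*(-92) = -68*(64 + ⅚)*(-92) = -68*389/6*(-92) = -13226/3*(-92) = 1216792/3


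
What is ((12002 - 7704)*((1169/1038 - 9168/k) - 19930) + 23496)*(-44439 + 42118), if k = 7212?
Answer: 61997574501155183/311919 ≈ 1.9876e+11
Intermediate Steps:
((12002 - 7704)*((1169/1038 - 9168/k) - 19930) + 23496)*(-44439 + 42118) = ((12002 - 7704)*((1169/1038 - 9168/7212) - 19930) + 23496)*(-44439 + 42118) = (4298*((1169*(1/1038) - 9168*1/7212) - 19930) + 23496)*(-2321) = (4298*((1169/1038 - 764/601) - 19930) + 23496)*(-2321) = (4298*(-90463/623838 - 19930) + 23496)*(-2321) = (4298*(-12433181803/623838) + 23496)*(-2321) = (-26718907694647/311919 + 23496)*(-2321) = -26711578845823/311919*(-2321) = 61997574501155183/311919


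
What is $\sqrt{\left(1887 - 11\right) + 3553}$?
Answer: $\sqrt{5429} \approx 73.682$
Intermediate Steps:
$\sqrt{\left(1887 - 11\right) + 3553} = \sqrt{1876 + 3553} = \sqrt{5429}$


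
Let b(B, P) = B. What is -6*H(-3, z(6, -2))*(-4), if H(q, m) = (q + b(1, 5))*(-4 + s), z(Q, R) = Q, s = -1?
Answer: 240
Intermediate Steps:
H(q, m) = -5 - 5*q (H(q, m) = (q + 1)*(-4 - 1) = (1 + q)*(-5) = -5 - 5*q)
-6*H(-3, z(6, -2))*(-4) = -6*(-5 - 5*(-3))*(-4) = -6*(-5 + 15)*(-4) = -6*10*(-4) = -60*(-4) = 240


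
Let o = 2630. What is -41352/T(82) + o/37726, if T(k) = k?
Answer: -389957473/773383 ≈ -504.22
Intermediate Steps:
-41352/T(82) + o/37726 = -41352/82 + 2630/37726 = -41352*1/82 + 2630*(1/37726) = -20676/41 + 1315/18863 = -389957473/773383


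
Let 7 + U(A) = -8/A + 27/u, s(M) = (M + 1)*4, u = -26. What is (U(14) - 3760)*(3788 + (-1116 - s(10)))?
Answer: -901255518/91 ≈ -9.9039e+6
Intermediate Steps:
s(M) = 4 + 4*M (s(M) = (1 + M)*4 = 4 + 4*M)
U(A) = -209/26 - 8/A (U(A) = -7 + (-8/A + 27/(-26)) = -7 + (-8/A + 27*(-1/26)) = -7 + (-8/A - 27/26) = -7 + (-27/26 - 8/A) = -209/26 - 8/A)
(U(14) - 3760)*(3788 + (-1116 - s(10))) = ((-209/26 - 8/14) - 3760)*(3788 + (-1116 - (4 + 4*10))) = ((-209/26 - 8*1/14) - 3760)*(3788 + (-1116 - (4 + 40))) = ((-209/26 - 4/7) - 3760)*(3788 + (-1116 - 1*44)) = (-1567/182 - 3760)*(3788 + (-1116 - 44)) = -685887*(3788 - 1160)/182 = -685887/182*2628 = -901255518/91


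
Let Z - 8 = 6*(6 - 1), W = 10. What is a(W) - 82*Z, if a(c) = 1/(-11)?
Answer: -34277/11 ≈ -3116.1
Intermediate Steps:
a(c) = -1/11
Z = 38 (Z = 8 + 6*(6 - 1) = 8 + 6*5 = 8 + 30 = 38)
a(W) - 82*Z = -1/11 - 82*38 = -1/11 - 3116 = -34277/11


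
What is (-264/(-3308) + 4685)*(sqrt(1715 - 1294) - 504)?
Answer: -1952778744/827 + 3874561*sqrt(421)/827 ≈ -2.2652e+6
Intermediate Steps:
(-264/(-3308) + 4685)*(sqrt(1715 - 1294) - 504) = (-264*(-1/3308) + 4685)*(sqrt(421) - 504) = (66/827 + 4685)*(-504 + sqrt(421)) = 3874561*(-504 + sqrt(421))/827 = -1952778744/827 + 3874561*sqrt(421)/827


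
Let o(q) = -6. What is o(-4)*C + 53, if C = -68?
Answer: 461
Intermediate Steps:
o(-4)*C + 53 = -6*(-68) + 53 = 408 + 53 = 461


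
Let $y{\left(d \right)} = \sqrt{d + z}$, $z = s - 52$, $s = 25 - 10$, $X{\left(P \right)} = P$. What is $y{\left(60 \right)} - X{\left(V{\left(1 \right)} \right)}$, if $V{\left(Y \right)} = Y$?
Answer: $-1 + \sqrt{23} \approx 3.7958$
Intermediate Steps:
$s = 15$
$z = -37$ ($z = 15 - 52 = -37$)
$y{\left(d \right)} = \sqrt{-37 + d}$ ($y{\left(d \right)} = \sqrt{d - 37} = \sqrt{-37 + d}$)
$y{\left(60 \right)} - X{\left(V{\left(1 \right)} \right)} = \sqrt{-37 + 60} - 1 = \sqrt{23} - 1 = -1 + \sqrt{23}$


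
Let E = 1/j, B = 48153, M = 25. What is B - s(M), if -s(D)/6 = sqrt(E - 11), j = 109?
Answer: 48153 + 6*I*sqrt(130582)/109 ≈ 48153.0 + 19.891*I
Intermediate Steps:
E = 1/109 ≈ 0.0091743
s(D) = -6*I*sqrt(130582)/109 (s(D) = -6*sqrt(1/109 - 11) = -6*I*sqrt(130582)/109)
B - s(M) = 48153 - (-6)*I*sqrt(130582)/109 = 48153 + 6*I*sqrt(130582)/109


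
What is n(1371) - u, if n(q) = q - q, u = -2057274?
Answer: 2057274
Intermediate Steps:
n(q) = 0
n(1371) - u = 0 - 1*(-2057274) = 0 + 2057274 = 2057274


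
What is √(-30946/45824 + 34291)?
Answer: √281266251002/2864 ≈ 185.18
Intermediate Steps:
√(-30946/45824 + 34291) = √(-30946*1/45824 + 34291) = √(-15473/22912 + 34291) = √(785659919/22912) = √281266251002/2864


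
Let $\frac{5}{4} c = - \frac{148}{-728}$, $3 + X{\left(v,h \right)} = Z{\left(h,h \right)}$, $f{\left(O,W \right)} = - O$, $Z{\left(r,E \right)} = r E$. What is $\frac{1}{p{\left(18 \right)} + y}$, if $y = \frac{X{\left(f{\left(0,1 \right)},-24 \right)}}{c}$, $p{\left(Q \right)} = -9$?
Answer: $\frac{74}{260049} \approx 0.00028456$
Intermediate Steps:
$Z{\left(r,E \right)} = E r$
$X{\left(v,h \right)} = -3 + h^{2}$ ($X{\left(v,h \right)} = -3 + h h = -3 + h^{2}$)
$c = \frac{74}{455}$ ($c = \frac{4 \left(- \frac{148}{-728}\right)}{5} = \frac{4 \left(\left(-148\right) \left(- \frac{1}{728}\right)\right)}{5} = \frac{4}{5} \cdot \frac{37}{182} = \frac{74}{455} \approx 0.16264$)
$y = \frac{260715}{74}$ ($y = \frac{-3 + \left(-24\right)^{2}}{\frac{74}{455}} = \left(-3 + 576\right) \frac{455}{74} = 573 \cdot \frac{455}{74} = \frac{260715}{74} \approx 3523.2$)
$\frac{1}{p{\left(18 \right)} + y} = \frac{1}{-9 + \frac{260715}{74}} = \frac{1}{\frac{260049}{74}} = \frac{74}{260049}$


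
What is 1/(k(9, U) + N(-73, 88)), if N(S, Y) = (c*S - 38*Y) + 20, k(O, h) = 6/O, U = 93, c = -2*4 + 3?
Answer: -3/8875 ≈ -0.00033803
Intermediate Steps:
c = -5 (c = -8 + 3 = -5)
N(S, Y) = 20 - 38*Y - 5*S (N(S, Y) = (-5*S - 38*Y) + 20 = (-38*Y - 5*S) + 20 = 20 - 38*Y - 5*S)
1/(k(9, U) + N(-73, 88)) = 1/(6/9 + (20 - 38*88 - 5*(-73))) = 1/(6*(⅑) + (20 - 3344 + 365)) = 1/(⅔ - 2959) = 1/(-8875/3) = -3/8875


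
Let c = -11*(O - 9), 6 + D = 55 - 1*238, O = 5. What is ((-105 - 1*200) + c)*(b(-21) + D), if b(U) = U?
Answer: 54810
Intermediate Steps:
D = -189 (D = -6 + (55 - 1*238) = -6 + (55 - 238) = -6 - 183 = -189)
c = 44 (c = -11*(5 - 9) = -11*(-4) = 44)
((-105 - 1*200) + c)*(b(-21) + D) = ((-105 - 1*200) + 44)*(-21 - 189) = ((-105 - 200) + 44)*(-210) = (-305 + 44)*(-210) = -261*(-210) = 54810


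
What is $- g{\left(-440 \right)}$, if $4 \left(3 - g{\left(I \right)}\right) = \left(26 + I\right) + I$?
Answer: $- \frac{433}{2} \approx -216.5$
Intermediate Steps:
$g{\left(I \right)} = - \frac{7}{2} - \frac{I}{2}$ ($g{\left(I \right)} = 3 - \frac{\left(26 + I\right) + I}{4} = 3 - \frac{26 + 2 I}{4} = 3 - \left(\frac{13}{2} + \frac{I}{2}\right) = - \frac{7}{2} - \frac{I}{2}$)
$- g{\left(-440 \right)} = - (- \frac{7}{2} - -220) = - (- \frac{7}{2} + 220) = \left(-1\right) \frac{433}{2} = - \frac{433}{2}$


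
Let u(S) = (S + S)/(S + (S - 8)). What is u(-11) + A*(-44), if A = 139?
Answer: -91729/15 ≈ -6115.3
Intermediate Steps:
u(S) = 2*S/(-8 + 2*S) (u(S) = (2*S)/(S + (-8 + S)) = (2*S)/(-8 + 2*S) = 2*S/(-8 + 2*S))
u(-11) + A*(-44) = -11/(-4 - 11) + 139*(-44) = -11/(-15) - 6116 = -11*(-1/15) - 6116 = 11/15 - 6116 = -91729/15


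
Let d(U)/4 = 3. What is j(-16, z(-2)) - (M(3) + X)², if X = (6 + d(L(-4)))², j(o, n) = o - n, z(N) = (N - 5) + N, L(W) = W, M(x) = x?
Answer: -106936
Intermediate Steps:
d(U) = 12 (d(U) = 4*3 = 12)
z(N) = -5 + 2*N (z(N) = (-5 + N) + N = -5 + 2*N)
X = 324 (X = (6 + 12)² = 18² = 324)
j(-16, z(-2)) - (M(3) + X)² = (-16 - (-5 + 2*(-2))) - (3 + 324)² = (-16 - (-5 - 4)) - 1*327² = (-16 - 1*(-9)) - 1*106929 = (-16 + 9) - 106929 = -7 - 106929 = -106936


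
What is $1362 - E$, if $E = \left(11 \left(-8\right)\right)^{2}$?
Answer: $-6382$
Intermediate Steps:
$E = 7744$ ($E = \left(-88\right)^{2} = 7744$)
$1362 - E = 1362 - 7744 = -6382$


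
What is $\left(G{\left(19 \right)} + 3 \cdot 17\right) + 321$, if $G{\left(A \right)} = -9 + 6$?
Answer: $369$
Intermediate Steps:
$G{\left(A \right)} = -3$
$\left(G{\left(19 \right)} + 3 \cdot 17\right) + 321 = \left(-3 + 3 \cdot 17\right) + 321 = \left(-3 + 51\right) + 321 = 48 + 321 = 369$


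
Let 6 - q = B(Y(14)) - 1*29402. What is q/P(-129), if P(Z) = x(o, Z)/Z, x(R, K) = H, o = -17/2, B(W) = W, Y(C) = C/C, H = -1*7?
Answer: 541929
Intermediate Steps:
H = -7
Y(C) = 1
o = -17/2 (o = -17*½ = -17/2 ≈ -8.5000)
x(R, K) = -7
q = 29407 (q = 6 - (1 - 1*29402) = 6 - (1 - 29402) = 6 - 1*(-29401) = 6 + 29401 = 29407)
P(Z) = -7/Z
q/P(-129) = 29407/((-7/(-129))) = 29407/((-7*(-1/129))) = 29407/(7/129) = 29407*(129/7) = 541929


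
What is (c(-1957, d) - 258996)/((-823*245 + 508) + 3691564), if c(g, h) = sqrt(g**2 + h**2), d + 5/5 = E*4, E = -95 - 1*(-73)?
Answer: -86332/1163479 + sqrt(3837770)/3490437 ≈ -0.073640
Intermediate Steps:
E = -22 (E = -95 + 73 = -22)
d = -89 (d = -1 - 22*4 = -1 - 88 = -89)
(c(-1957, d) - 258996)/((-823*245 + 508) + 3691564) = (sqrt((-1957)**2 + (-89)**2) - 258996)/((-823*245 + 508) + 3691564) = (sqrt(3829849 + 7921) - 258996)/((-201635 + 508) + 3691564) = (sqrt(3837770) - 258996)/(-201127 + 3691564) = (-258996 + sqrt(3837770))/3490437 = (-258996 + sqrt(3837770))*(1/3490437) = -86332/1163479 + sqrt(3837770)/3490437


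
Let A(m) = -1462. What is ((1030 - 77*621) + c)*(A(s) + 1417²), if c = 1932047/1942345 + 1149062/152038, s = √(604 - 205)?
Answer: -13858546792828266845619/147655124555 ≈ -9.3858e+10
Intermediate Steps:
s = √399 ≈ 19.975
c = 1262809696088/147655124555 (c = 1932047*(1/1942345) + 1149062*(1/152038) = 1932047/1942345 + 574531/76019 = 1262809696088/147655124555 ≈ 8.5524)
((1030 - 77*621) + c)*(A(s) + 1417²) = ((1030 - 77*621) + 1262809696088/147655124555)*(-1462 + 1417²) = ((1030 - 47817) + 1262809696088/147655124555)*(-1462 + 2007889) = (-46787 + 1262809696088/147655124555)*2006427 = -6907077502858697/147655124555*2006427 = -13858546792828266845619/147655124555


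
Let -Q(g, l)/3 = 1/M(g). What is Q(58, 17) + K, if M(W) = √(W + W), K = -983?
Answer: -983 - 3*√29/58 ≈ -983.28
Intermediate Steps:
M(W) = √2*√W (M(W) = √(2*W) = √2*√W)
Q(g, l) = -3*√2/(2*√g)
Q(58, 17) + K = -3*√2/(2*√58) - 983 = -3*√2*√58/58/2 - 983 = -3*√29/58 - 983 = -983 - 3*√29/58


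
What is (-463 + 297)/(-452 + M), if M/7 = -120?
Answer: 83/646 ≈ 0.12848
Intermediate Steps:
M = -840 (M = 7*(-120) = -840)
(-463 + 297)/(-452 + M) = (-463 + 297)/(-452 - 840) = -166/(-1292) = -166*(-1/1292) = 83/646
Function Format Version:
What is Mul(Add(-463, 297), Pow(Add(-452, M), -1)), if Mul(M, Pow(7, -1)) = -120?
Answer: Rational(83, 646) ≈ 0.12848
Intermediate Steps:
M = -840 (M = Mul(7, -120) = -840)
Mul(Add(-463, 297), Pow(Add(-452, M), -1)) = Mul(Add(-463, 297), Pow(Add(-452, -840), -1)) = Mul(-166, Pow(-1292, -1)) = Mul(-166, Rational(-1, 1292)) = Rational(83, 646)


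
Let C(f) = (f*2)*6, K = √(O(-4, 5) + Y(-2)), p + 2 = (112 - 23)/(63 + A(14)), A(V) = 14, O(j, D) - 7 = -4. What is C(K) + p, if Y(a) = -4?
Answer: -65/77 + 12*I ≈ -0.84416 + 12.0*I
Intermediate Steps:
O(j, D) = 3 (O(j, D) = 7 - 4 = 3)
p = -65/77 (p = -2 + (112 - 23)/(63 + 14) = -2 + 89/77 = -65/77 ≈ -0.84416)
K = I (K = √(3 - 4) = √(-1) = I ≈ 1.0*I)
C(f) = 12*f (C(f) = (2*f)*6 = 12*f)
C(K) + p = 12*I - 65/77 = -65/77 + 12*I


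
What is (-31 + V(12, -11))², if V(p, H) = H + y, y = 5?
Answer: 1369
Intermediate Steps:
V(p, H) = 5 + H (V(p, H) = H + 5 = 5 + H)
(-31 + V(12, -11))² = (-31 + (5 - 11))² = (-31 - 6)² = (-37)² = 1369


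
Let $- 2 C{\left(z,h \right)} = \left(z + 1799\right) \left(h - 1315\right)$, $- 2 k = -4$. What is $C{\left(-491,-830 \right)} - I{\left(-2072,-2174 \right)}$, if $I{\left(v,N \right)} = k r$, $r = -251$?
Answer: $1403332$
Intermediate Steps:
$k = 2$ ($k = \left(- \frac{1}{2}\right) \left(-4\right) = 2$)
$C{\left(z,h \right)} = - \frac{\left(-1315 + h\right) \left(1799 + z\right)}{2}$ ($C{\left(z,h \right)} = - \frac{\left(z + 1799\right) \left(h - 1315\right)}{2} = - \frac{\left(1799 + z\right) \left(-1315 + h\right)}{2} = - \frac{\left(-1315 + h\right) \left(1799 + z\right)}{2}$)
$I{\left(v,N \right)} = -502$ ($I{\left(v,N \right)} = 2 \left(-251\right) = -502$)
$C{\left(-491,-830 \right)} - I{\left(-2072,-2174 \right)} = \left(\frac{2365685}{2} - -746585 + \frac{1315}{2} \left(-491\right) - \left(-415\right) \left(-491\right)\right) - -502 = \left(\frac{2365685}{2} + 746585 - \frac{645665}{2} - 203765\right) + 502 = 1402830 + 502 = 1403332$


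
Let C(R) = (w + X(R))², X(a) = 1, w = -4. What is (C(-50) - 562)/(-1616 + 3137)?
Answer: -553/1521 ≈ -0.36358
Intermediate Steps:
C(R) = 9 (C(R) = (-4 + 1)² = (-3)² = 9)
(C(-50) - 562)/(-1616 + 3137) = (9 - 562)/(-1616 + 3137) = -553/1521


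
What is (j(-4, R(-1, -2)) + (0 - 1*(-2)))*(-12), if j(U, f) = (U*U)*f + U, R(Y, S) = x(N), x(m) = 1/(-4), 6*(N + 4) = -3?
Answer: 72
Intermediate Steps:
N = -9/2 (N = -4 + (1/6)*(-3) = -4 - 1/2 = -9/2 ≈ -4.5000)
x(m) = -1/4 (x(m) = 1*(-1/4) = -1/4)
R(Y, S) = -1/4
j(U, f) = U + f*U**2 (j(U, f) = U**2*f + U = f*U**2 + U = U + f*U**2)
(j(-4, R(-1, -2)) + (0 - 1*(-2)))*(-12) = (-4*(1 - 4*(-1/4)) + (0 - 1*(-2)))*(-12) = (-4*(1 + 1) + (0 + 2))*(-12) = (-4*2 + 2)*(-12) = (-8 + 2)*(-12) = -6*(-12) = 72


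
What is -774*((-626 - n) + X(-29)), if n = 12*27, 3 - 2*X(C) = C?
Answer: 722916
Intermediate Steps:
X(C) = 3/2 - C/2
n = 324
-774*((-626 - n) + X(-29)) = -774*((-626 - 1*324) + (3/2 - 1/2*(-29))) = -774*((-626 - 324) + (3/2 + 29/2)) = -774*(-950 + 16) = -774*(-934) = 722916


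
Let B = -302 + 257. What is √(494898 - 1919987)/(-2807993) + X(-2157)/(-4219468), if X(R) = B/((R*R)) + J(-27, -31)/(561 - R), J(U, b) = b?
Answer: 943493/348751439903592 - I*√1425089/2807993 ≈ 2.7053e-9 - 0.00042513*I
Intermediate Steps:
B = -45
X(R) = -45/R² - 31/(561 - R)
√(494898 - 1919987)/(-2807993) + X(-2157)/(-4219468) = √(494898 - 1919987)/(-2807993) + ((25245 - 45*(-2157) + 31*(-2157)²)/((-2157)²*(-561 - 2157)))/(-4219468) = √(-1425089)*(-1/2807993) + ((1/4652649)*(25245 + 97065 + 31*4652649)/(-2718))*(-1/4219468) = (I*√1425089)*(-1/2807993) + ((1/4652649)*(-1/2718)*(25245 + 97065 + 144232119))*(-1/4219468) = -I*√1425089/2807993 + ((1/4652649)*(-1/2718)*144354429)*(-1/4219468) = -I*√1425089/2807993 - 16039381/1405099998*(-1/4219468) = -I*√1425089/2807993 + 943493/348751439903592 = 943493/348751439903592 - I*√1425089/2807993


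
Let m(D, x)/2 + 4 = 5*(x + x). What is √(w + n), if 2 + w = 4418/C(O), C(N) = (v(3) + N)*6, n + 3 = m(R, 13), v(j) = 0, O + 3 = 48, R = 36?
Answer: √533310/45 ≈ 16.228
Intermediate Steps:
O = 45 (O = -3 + 48 = 45)
m(D, x) = -8 + 20*x (m(D, x) = -8 + 2*(5*(x + x)) = -8 + 2*(5*(2*x)) = -8 + 2*(10*x) = -8 + 20*x)
n = 249 (n = -3 + (-8 + 20*13) = -3 + (-8 + 260) = -3 + 252 = 249)
C(N) = 6*N (C(N) = (0 + N)*6 = N*6 = 6*N)
w = 1939/135 (w = -2 + 4418/((6*45)) = -2 + 4418/270 = -2 + 4418*(1/270) = -2 + 2209/135 = 1939/135 ≈ 14.363)
√(w + n) = √(1939/135 + 249) = √(35554/135) = √533310/45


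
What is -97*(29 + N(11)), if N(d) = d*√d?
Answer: -2813 - 1067*√11 ≈ -6351.8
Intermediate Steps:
N(d) = d^(3/2)
-97*(29 + N(11)) = -97*(29 + 11^(3/2)) = -97*(29 + 11*√11) = -2813 - 1067*√11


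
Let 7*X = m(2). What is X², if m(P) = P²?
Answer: 16/49 ≈ 0.32653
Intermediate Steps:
X = 4/7 (X = (⅐)*2² = (⅐)*4 = 4/7 ≈ 0.57143)
X² = (4/7)² = 16/49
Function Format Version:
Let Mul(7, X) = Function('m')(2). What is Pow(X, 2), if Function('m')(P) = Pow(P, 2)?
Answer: Rational(16, 49) ≈ 0.32653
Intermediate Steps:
X = Rational(4, 7) (X = Mul(Rational(1, 7), Pow(2, 2)) = Mul(Rational(1, 7), 4) = Rational(4, 7) ≈ 0.57143)
Pow(X, 2) = Pow(Rational(4, 7), 2) = Rational(16, 49)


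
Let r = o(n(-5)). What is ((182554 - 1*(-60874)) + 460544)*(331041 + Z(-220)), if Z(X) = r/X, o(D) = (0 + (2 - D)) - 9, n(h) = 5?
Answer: 12817399828776/55 ≈ 2.3304e+11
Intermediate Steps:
o(D) = -7 - D (o(D) = (2 - D) - 9 = -7 - D)
r = -12 (r = -7 - 1*5 = -7 - 5 = -12)
Z(X) = -12/X
((182554 - 1*(-60874)) + 460544)*(331041 + Z(-220)) = ((182554 - 1*(-60874)) + 460544)*(331041 - 12/(-220)) = ((182554 + 60874) + 460544)*(331041 - 12*(-1/220)) = (243428 + 460544)*(331041 + 3/55) = 703972*(18207258/55) = 12817399828776/55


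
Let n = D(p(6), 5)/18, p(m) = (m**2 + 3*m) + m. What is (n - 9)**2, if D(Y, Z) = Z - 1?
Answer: 6241/81 ≈ 77.049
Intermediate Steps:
p(m) = m**2 + 4*m
D(Y, Z) = -1 + Z
n = 2/9 (n = (-1 + 5)/18 = 4*(1/18) = 2/9 ≈ 0.22222)
(n - 9)**2 = (2/9 - 9)**2 = (-79/9)**2 = 6241/81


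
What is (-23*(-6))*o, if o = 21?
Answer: 2898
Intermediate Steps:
(-23*(-6))*o = -23*(-6)*21 = 138*21 = 2898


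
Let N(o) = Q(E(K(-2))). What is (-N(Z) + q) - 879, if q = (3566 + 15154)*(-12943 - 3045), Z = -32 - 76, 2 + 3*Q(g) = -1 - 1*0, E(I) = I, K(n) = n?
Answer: -299296238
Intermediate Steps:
Q(g) = -1 (Q(g) = -⅔ + (-1 - 1*0)/3 = -⅔ + (-1 + 0)/3 = -⅔ + (⅓)*(-1) = -⅔ - ⅓ = -1)
Z = -108
q = -299295360 (q = 18720*(-15988) = -299295360)
N(o) = -1
(-N(Z) + q) - 879 = (-1*(-1) - 299295360) - 879 = (1 - 299295360) - 879 = -299295359 - 879 = -299296238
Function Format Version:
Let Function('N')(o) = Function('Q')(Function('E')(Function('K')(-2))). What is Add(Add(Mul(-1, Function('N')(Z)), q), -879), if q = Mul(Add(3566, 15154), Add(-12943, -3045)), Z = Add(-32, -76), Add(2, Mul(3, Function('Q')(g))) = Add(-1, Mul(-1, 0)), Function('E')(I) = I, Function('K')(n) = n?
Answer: -299296238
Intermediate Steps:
Function('Q')(g) = -1 (Function('Q')(g) = Add(Rational(-2, 3), Mul(Rational(1, 3), Add(-1, Mul(-1, 0)))) = Add(Rational(-2, 3), Mul(Rational(1, 3), Add(-1, 0))) = Add(Rational(-2, 3), Mul(Rational(1, 3), -1)) = Add(Rational(-2, 3), Rational(-1, 3)) = -1)
Z = -108
q = -299295360 (q = Mul(18720, -15988) = -299295360)
Function('N')(o) = -1
Add(Add(Mul(-1, Function('N')(Z)), q), -879) = Add(Add(Mul(-1, -1), -299295360), -879) = Add(Add(1, -299295360), -879) = Add(-299295359, -879) = -299296238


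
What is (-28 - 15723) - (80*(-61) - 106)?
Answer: -10765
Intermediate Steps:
(-28 - 15723) - (80*(-61) - 106) = -15751 - (-4880 - 106) = -15751 - 1*(-4986) = -15751 + 4986 = -10765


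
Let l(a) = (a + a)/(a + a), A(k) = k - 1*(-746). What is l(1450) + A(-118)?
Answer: 629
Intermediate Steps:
A(k) = 746 + k (A(k) = k + 746 = 746 + k)
l(a) = 1 (l(a) = (2*a)/((2*a)) = (2*a)*(1/(2*a)) = 1)
l(1450) + A(-118) = 1 + (746 - 118) = 1 + 628 = 629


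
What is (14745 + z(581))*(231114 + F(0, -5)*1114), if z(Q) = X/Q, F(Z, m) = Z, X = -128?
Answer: 1979888232738/581 ≈ 3.4077e+9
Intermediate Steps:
z(Q) = -128/Q
(14745 + z(581))*(231114 + F(0, -5)*1114) = (14745 - 128/581)*(231114 + 0*1114) = (14745 - 128*1/581)*(231114 + 0) = (14745 - 128/581)*231114 = (8566717/581)*231114 = 1979888232738/581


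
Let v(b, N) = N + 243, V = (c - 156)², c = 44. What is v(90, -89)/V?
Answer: 11/896 ≈ 0.012277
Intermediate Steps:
V = 12544 (V = (44 - 156)² = (-112)² = 12544)
v(b, N) = 243 + N
v(90, -89)/V = (243 - 89)/12544 = 154*(1/12544) = 11/896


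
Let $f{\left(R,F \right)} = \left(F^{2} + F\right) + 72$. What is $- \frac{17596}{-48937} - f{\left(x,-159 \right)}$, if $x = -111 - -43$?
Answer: $- \frac{1232901182}{48937} \approx -25194.0$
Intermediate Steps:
$x = -68$ ($x = -111 + 43 = -68$)
$f{\left(R,F \right)} = 72 + F + F^{2}$ ($f{\left(R,F \right)} = \left(F + F^{2}\right) + 72 = 72 + F + F^{2}$)
$- \frac{17596}{-48937} - f{\left(x,-159 \right)} = - \frac{17596}{-48937} - \left(72 - 159 + \left(-159\right)^{2}\right) = \left(-17596\right) \left(- \frac{1}{48937}\right) - \left(72 - 159 + 25281\right) = \frac{17596}{48937} - 25194 = - \frac{1232901182}{48937}$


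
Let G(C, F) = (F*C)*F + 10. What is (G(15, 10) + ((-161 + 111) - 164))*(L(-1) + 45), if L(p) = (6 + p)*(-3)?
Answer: 38880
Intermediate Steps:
G(C, F) = 10 + C*F² (G(C, F) = (C*F)*F + 10 = C*F² + 10 = 10 + C*F²)
L(p) = -18 - 3*p
(G(15, 10) + ((-161 + 111) - 164))*(L(-1) + 45) = ((10 + 15*10²) + ((-161 + 111) - 164))*((-18 - 3*(-1)) + 45) = ((10 + 15*100) + (-50 - 164))*((-18 + 3) + 45) = ((10 + 1500) - 214)*(-15 + 45) = (1510 - 214)*30 = 1296*30 = 38880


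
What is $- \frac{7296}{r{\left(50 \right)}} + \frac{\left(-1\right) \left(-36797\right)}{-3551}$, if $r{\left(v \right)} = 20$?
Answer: $- \frac{6661009}{17755} \approx -375.16$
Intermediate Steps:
$- \frac{7296}{r{\left(50 \right)}} + \frac{\left(-1\right) \left(-36797\right)}{-3551} = - \frac{7296}{20} + \frac{\left(-1\right) \left(-36797\right)}{-3551} = \left(-7296\right) \frac{1}{20} + 36797 \left(- \frac{1}{3551}\right) = - \frac{1824}{5} - \frac{36797}{3551} = - \frac{6661009}{17755}$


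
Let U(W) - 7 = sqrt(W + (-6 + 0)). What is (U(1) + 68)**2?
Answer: (75 + I*sqrt(5))**2 ≈ 5620.0 + 335.41*I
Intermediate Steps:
U(W) = 7 + sqrt(-6 + W) (U(W) = 7 + sqrt(W + (-6 + 0)) = 7 + sqrt(W - 6) = 7 + sqrt(-6 + W))
(U(1) + 68)**2 = ((7 + sqrt(-6 + 1)) + 68)**2 = ((7 + sqrt(-5)) + 68)**2 = ((7 + I*sqrt(5)) + 68)**2 = (75 + I*sqrt(5))**2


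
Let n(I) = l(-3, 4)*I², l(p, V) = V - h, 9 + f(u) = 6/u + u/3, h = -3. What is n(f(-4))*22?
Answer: 388157/18 ≈ 21564.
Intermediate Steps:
f(u) = -9 + 6/u + u/3 (f(u) = -9 + (6/u + u/3) = -9 + 6/u + u/3)
l(p, V) = 3 + V (l(p, V) = V - 1*(-3) = V + 3 = 3 + V)
n(I) = 7*I² (n(I) = (3 + 4)*I² = 7*I²)
n(f(-4))*22 = (7*(-9 + 6/(-4) + (⅓)*(-4))²)*22 = (7*(-9 + 6*(-¼) - 4/3)²)*22 = (7*(-9 - 3/2 - 4/3)²)*22 = (7*(-71/6)²)*22 = (7*(5041/36))*22 = (35287/36)*22 = 388157/18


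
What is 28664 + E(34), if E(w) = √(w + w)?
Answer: 28664 + 2*√17 ≈ 28672.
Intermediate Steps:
E(w) = √2*√w (E(w) = √(2*w) = √2*√w)
28664 + E(34) = 28664 + √2*√34 = 28664 + 2*√17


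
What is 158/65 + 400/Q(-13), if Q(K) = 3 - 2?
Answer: 26158/65 ≈ 402.43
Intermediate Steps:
Q(K) = 1
158/65 + 400/Q(-13) = 158/65 + 400/1 = 158*(1/65) + 400*1 = 158/65 + 400 = 26158/65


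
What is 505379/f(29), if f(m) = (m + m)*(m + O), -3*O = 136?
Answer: -216591/406 ≈ -533.48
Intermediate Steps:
O = -136/3 (O = -⅓*136 = -136/3 ≈ -45.333)
f(m) = 2*m*(-136/3 + m) (f(m) = (m + m)*(m - 136/3) = (2*m)*(-136/3 + m) = 2*m*(-136/3 + m))
505379/f(29) = 505379/(((⅔)*29*(-136 + 3*29))) = 505379/(((⅔)*29*(-136 + 87))) = 505379/(((⅔)*29*(-49))) = 505379/(-2842/3) = 505379*(-3/2842) = -216591/406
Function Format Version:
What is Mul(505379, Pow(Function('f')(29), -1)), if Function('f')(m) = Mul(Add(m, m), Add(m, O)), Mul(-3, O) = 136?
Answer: Rational(-216591, 406) ≈ -533.48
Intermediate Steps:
O = Rational(-136, 3) (O = Mul(Rational(-1, 3), 136) = Rational(-136, 3) ≈ -45.333)
Function('f')(m) = Mul(2, m, Add(Rational(-136, 3), m)) (Function('f')(m) = Mul(Add(m, m), Add(m, Rational(-136, 3))) = Mul(Mul(2, m), Add(Rational(-136, 3), m)) = Mul(2, m, Add(Rational(-136, 3), m)))
Mul(505379, Pow(Function('f')(29), -1)) = Mul(505379, Pow(Mul(Rational(2, 3), 29, Add(-136, Mul(3, 29))), -1)) = Mul(505379, Pow(Mul(Rational(2, 3), 29, Add(-136, 87)), -1)) = Mul(505379, Pow(Mul(Rational(2, 3), 29, -49), -1)) = Mul(505379, Pow(Rational(-2842, 3), -1)) = Mul(505379, Rational(-3, 2842)) = Rational(-216591, 406)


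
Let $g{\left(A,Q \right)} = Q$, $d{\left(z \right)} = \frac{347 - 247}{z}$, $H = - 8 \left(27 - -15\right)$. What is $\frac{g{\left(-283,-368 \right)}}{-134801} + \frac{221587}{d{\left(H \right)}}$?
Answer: $- \frac{2509092522508}{3370025} \approx -7.4453 \cdot 10^{5}$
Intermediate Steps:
$H = -336$ ($H = - 8 \left(27 + 15\right) = \left(-8\right) 42 = -336$)
$d{\left(z \right)} = \frac{100}{z}$ ($d{\left(z \right)} = \frac{347 - 247}{z} = \frac{100}{z}$)
$\frac{g{\left(-283,-368 \right)}}{-134801} + \frac{221587}{d{\left(H \right)}} = - \frac{368}{-134801} + \frac{221587}{100 \frac{1}{-336}} = \left(-368\right) \left(- \frac{1}{134801}\right) + \frac{221587}{100 \left(- \frac{1}{336}\right)} = \frac{368}{134801} + \frac{221587}{- \frac{25}{84}} = \frac{368}{134801} + 221587 \left(- \frac{84}{25}\right) = \frac{368}{134801} - \frac{18613308}{25} = - \frac{2509092522508}{3370025}$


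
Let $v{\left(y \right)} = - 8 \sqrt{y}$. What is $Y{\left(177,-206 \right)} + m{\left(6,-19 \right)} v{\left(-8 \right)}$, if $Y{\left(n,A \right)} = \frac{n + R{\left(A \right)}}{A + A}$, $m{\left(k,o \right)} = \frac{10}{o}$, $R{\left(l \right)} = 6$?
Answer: $- \frac{183}{412} + \frac{160 i \sqrt{2}}{19} \approx -0.44417 + 11.909 i$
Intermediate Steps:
$Y{\left(n,A \right)} = \frac{6 + n}{2 A}$ ($Y{\left(n,A \right)} = \frac{n + 6}{A + A} = \frac{6 + n}{2 A}$)
$Y{\left(177,-206 \right)} + m{\left(6,-19 \right)} v{\left(-8 \right)} = \frac{6 + 177}{2 \left(-206\right)} + \frac{10}{-19} \left(- 8 \sqrt{-8}\right) = \frac{1}{2} \left(- \frac{1}{206}\right) 183 + 10 \left(- \frac{1}{19}\right) \left(- 8 \cdot 2 i \sqrt{2}\right) = - \frac{183}{412} - \frac{10 \left(- 16 i \sqrt{2}\right)}{19} = - \frac{183}{412} + \frac{160 i \sqrt{2}}{19}$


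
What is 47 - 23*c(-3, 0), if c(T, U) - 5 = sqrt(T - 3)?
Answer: -68 - 23*I*sqrt(6) ≈ -68.0 - 56.338*I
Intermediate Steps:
c(T, U) = 5 + sqrt(-3 + T) (c(T, U) = 5 + sqrt(T - 3) = 5 + sqrt(-3 + T))
47 - 23*c(-3, 0) = 47 - 23*(5 + sqrt(-3 - 3)) = 47 - 23*(5 + sqrt(-6)) = 47 - 23*(5 + I*sqrt(6)) = 47 + (-115 - 23*I*sqrt(6)) = -68 - 23*I*sqrt(6)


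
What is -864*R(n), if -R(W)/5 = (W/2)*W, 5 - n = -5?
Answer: 216000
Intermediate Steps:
n = 10 (n = 5 - 1*(-5) = 5 + 5 = 10)
R(W) = -5*W**2/2 (R(W) = -5*W/2*W = -5*W**2/2)
-864*R(n) = -(-2160)*10**2 = -(-2160)*100 = -864*(-250) = 216000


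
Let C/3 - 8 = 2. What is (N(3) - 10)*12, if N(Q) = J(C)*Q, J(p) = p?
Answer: 960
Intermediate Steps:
C = 30 (C = 24 + 3*2 = 24 + 6 = 30)
N(Q) = 30*Q
(N(3) - 10)*12 = (30*3 - 10)*12 = (90 - 10)*12 = 80*12 = 960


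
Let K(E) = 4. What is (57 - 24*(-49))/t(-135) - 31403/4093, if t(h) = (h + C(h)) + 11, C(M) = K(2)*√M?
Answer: -2146843/130976 - 27*I*√15/32 ≈ -16.391 - 3.2678*I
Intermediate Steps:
C(M) = 4*√M
t(h) = 11 + h + 4*√h (t(h) = (h + 4*√h) + 11 = 11 + h + 4*√h)
(57 - 24*(-49))/t(-135) - 31403/4093 = (57 - 24*(-49))/(11 - 135 + 4*√(-135)) - 31403/4093 = (57 + 1176)/(11 - 135 + 4*(3*I*√15)) - 31403*1/4093 = 1233/(11 - 135 + 12*I*√15) - 31403/4093 = 1233/(-124 + 12*I*√15) - 31403/4093 = -31403/4093 + 1233/(-124 + 12*I*√15)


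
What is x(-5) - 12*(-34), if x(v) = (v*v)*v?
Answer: 283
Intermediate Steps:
x(v) = v**3 (x(v) = v**2*v = v**3)
x(-5) - 12*(-34) = (-5)**3 - 12*(-34) = -125 + 408 = 283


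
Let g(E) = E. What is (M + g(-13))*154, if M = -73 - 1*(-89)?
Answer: 462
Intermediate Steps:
M = 16 (M = -73 + 89 = 16)
(M + g(-13))*154 = (16 - 13)*154 = 3*154 = 462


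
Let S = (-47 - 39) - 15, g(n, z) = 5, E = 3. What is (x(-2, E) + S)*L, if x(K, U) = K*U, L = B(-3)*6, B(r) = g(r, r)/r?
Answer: 1070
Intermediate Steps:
B(r) = 5/r
S = -101 (S = -86 - 15 = -101)
L = -10 (L = (5/(-3))*6 = (5*(-1/3))*6 = -5/3*6 = -10)
(x(-2, E) + S)*L = (-2*3 - 101)*(-10) = (-6 - 101)*(-10) = -107*(-10) = 1070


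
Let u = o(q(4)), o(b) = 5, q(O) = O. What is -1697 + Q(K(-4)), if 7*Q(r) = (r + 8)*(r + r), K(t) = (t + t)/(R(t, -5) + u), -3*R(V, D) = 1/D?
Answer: -4295639/2527 ≈ -1699.9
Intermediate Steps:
R(V, D) = -1/(3*D)
u = 5
K(t) = 15*t/38 (K(t) = (t + t)/(-⅓/(-5) + 5) = (2*t)/(-⅓*(-⅕) + 5) = (2*t)/(1/15 + 5) = (2*t)/(76/15) = (2*t)*(15/76) = 15*t/38)
Q(r) = 2*r*(8 + r)/7 (Q(r) = ((r + 8)*(r + r))/7 = ((8 + r)*(2*r))/7 = (2*r*(8 + r))/7 = 2*r*(8 + r)/7)
-1697 + Q(K(-4)) = -1697 + 2*((15/38)*(-4))*(8 + (15/38)*(-4))/7 = -1697 + (2/7)*(-30/19)*(8 - 30/19) = -1697 + (2/7)*(-30/19)*(122/19) = -1697 - 7320/2527 = -4295639/2527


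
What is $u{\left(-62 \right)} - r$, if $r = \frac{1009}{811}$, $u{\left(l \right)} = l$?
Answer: $- \frac{51291}{811} \approx -63.244$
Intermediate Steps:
$r = \frac{1009}{811}$ ($r = 1009 \cdot \frac{1}{811} = \frac{1009}{811} \approx 1.2441$)
$u{\left(-62 \right)} - r = -62 - \frac{1009}{811} = - \frac{51291}{811}$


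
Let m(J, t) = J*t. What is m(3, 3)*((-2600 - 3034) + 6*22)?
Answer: -49518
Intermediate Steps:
m(3, 3)*((-2600 - 3034) + 6*22) = (3*3)*((-2600 - 3034) + 6*22) = 9*(-5634 + 132) = 9*(-5502) = -49518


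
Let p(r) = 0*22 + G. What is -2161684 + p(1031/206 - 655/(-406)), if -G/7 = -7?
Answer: -2161635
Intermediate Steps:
G = 49 (G = -7*(-7) = 49)
p(r) = 49 (p(r) = 0*22 + 49 = 0 + 49 = 49)
-2161684 + p(1031/206 - 655/(-406)) = -2161684 + 49 = -2161635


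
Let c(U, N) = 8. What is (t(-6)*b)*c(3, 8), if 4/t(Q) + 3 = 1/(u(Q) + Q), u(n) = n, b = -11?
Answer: 4224/37 ≈ 114.16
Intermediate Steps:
t(Q) = 4/(-3 + 1/(2*Q)) (t(Q) = 4/(-3 + 1/(Q + Q)) = 4/(-3 + 1/(2*Q)))
(t(-6)*b)*c(3, 8) = (-8*(-6)/(-1 + 6*(-6))*(-11))*8 = (-8*(-6)/(-1 - 36)*(-11))*8 = (-8*(-6)/(-37)*(-11))*8 = (-8*(-6)*(-1/37)*(-11))*8 = -48/37*(-11)*8 = (528/37)*8 = 4224/37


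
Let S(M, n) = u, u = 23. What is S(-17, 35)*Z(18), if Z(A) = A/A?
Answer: 23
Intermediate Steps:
S(M, n) = 23
Z(A) = 1
S(-17, 35)*Z(18) = 23*1 = 23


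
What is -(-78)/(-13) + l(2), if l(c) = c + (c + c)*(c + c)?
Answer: 12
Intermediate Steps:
l(c) = c + 4*c² (l(c) = c + (2*c)*(2*c) = c + 4*c²)
-(-78)/(-13) + l(2) = -(-78)/(-13) + 2*(1 + 4*2) = -(-78)*(-1)/13 + 2*(1 + 8) = -13*6/13 + 2*9 = -6 + 18 = 12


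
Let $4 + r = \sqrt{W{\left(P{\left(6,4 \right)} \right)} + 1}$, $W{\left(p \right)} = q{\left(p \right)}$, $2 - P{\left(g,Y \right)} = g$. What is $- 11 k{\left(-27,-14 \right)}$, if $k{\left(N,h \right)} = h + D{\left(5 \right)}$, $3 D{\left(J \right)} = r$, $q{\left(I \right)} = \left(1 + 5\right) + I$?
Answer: $\frac{506}{3} - \frac{11 \sqrt{3}}{3} \approx 162.32$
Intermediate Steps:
$q{\left(I \right)} = 6 + I$
$P{\left(g,Y \right)} = 2 - g$
$W{\left(p \right)} = 6 + p$
$r = -4 + \sqrt{3}$ ($r = -4 + \sqrt{\left(6 + \left(2 - 6\right)\right) + 1} = -4 + \sqrt{\left(6 - 4\right) + 1} = -4 + \sqrt{2 + 1} = -4 + \sqrt{3} \approx -2.2679$)
$D{\left(J \right)} = - \frac{4}{3} + \frac{\sqrt{3}}{3}$ ($D{\left(J \right)} = \frac{-4 + \sqrt{3}}{3} = - \frac{4}{3} + \frac{\sqrt{3}}{3}$)
$k{\left(N,h \right)} = - \frac{4}{3} + h + \frac{\sqrt{3}}{3}$ ($k{\left(N,h \right)} = h - \left(\frac{4}{3} - \frac{\sqrt{3}}{3}\right) = - \frac{4}{3} + h + \frac{\sqrt{3}}{3}$)
$- 11 k{\left(-27,-14 \right)} = - 11 \left(- \frac{4}{3} - 14 + \frac{\sqrt{3}}{3}\right) = - 11 \left(- \frac{46}{3} + \frac{\sqrt{3}}{3}\right) = \frac{506}{3} - \frac{11 \sqrt{3}}{3}$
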